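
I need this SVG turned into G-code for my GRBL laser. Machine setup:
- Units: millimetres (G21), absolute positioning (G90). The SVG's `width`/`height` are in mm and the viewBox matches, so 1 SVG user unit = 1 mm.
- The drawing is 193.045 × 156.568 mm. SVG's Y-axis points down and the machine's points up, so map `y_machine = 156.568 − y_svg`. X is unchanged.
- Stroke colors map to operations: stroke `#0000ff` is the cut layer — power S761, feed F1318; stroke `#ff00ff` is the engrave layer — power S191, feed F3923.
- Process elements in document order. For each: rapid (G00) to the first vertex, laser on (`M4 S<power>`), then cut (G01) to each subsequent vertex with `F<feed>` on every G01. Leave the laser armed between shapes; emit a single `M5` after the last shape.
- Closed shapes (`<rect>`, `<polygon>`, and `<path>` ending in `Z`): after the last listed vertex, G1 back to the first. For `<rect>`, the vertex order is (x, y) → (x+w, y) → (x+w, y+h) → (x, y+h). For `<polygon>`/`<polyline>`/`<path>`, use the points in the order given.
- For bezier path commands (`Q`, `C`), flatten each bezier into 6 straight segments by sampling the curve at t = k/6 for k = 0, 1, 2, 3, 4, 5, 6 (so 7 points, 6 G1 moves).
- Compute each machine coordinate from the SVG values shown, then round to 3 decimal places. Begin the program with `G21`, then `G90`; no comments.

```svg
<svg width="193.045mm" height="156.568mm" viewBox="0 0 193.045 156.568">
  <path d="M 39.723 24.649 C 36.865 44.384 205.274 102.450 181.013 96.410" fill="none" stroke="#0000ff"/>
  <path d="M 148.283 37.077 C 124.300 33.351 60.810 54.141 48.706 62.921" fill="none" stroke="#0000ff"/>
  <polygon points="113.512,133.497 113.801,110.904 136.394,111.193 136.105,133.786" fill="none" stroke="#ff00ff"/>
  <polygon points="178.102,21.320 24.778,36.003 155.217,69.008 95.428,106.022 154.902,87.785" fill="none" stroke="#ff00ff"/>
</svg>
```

1 u = 1 mm; y_m = 156.568 − y.

[1] `<path>` cubic bezier, #0000ff→cut S761 F1318: (39.723,131.919) → (50.881,119.331) → (80.475,103.201) → (118.394,86.373) → (154.530,71.693) → (178.773,62.006) → (181.013,60.158)

[2] `<path>` cubic bezier, #0000ff→cut S761 F1318: (148.283,119.491) → (133.420,119.480) → (114.497,116.398) → (94.040,111.259) → (74.572,105.078) → (58.619,98.869) → (48.706,93.647)

[3] `<polygon>` regular polygon, #ff00ff→engrave S191 F3923: (113.512,23.071) → (113.801,45.664) → (136.394,45.375) → (136.105,22.782) → (113.512,23.071) (closed)

[4] `<polygon>` closed polygon, #ff00ff→engrave S191 F3923: (178.102,135.248) → (24.778,120.565) → (155.217,87.560) → (95.428,50.546) → (154.902,68.783) → (178.102,135.248) (closed)

G21
G90
G00 X39.723 Y131.919
M4 S761
G01 X50.881 Y119.331 F1318
G01 X80.475 Y103.201 F1318
G01 X118.394 Y86.373 F1318
G01 X154.530 Y71.693 F1318
G01 X178.773 Y62.006 F1318
G01 X181.013 Y60.158 F1318
G00 X148.283 Y119.491
M4 S761
G01 X133.420 Y119.480 F1318
G01 X114.497 Y116.398 F1318
G01 X94.040 Y111.259 F1318
G01 X74.572 Y105.078 F1318
G01 X58.619 Y98.869 F1318
G01 X48.706 Y93.647 F1318
G00 X113.512 Y23.071
M4 S191
G01 X113.801 Y45.664 F3923
G01 X136.394 Y45.375 F3923
G01 X136.105 Y22.782 F3923
G01 X113.512 Y23.071 F3923
G00 X178.102 Y135.248
M4 S191
G01 X24.778 Y120.565 F3923
G01 X155.217 Y87.560 F3923
G01 X95.428 Y50.546 F3923
G01 X154.902 Y68.783 F3923
G01 X178.102 Y135.248 F3923
M5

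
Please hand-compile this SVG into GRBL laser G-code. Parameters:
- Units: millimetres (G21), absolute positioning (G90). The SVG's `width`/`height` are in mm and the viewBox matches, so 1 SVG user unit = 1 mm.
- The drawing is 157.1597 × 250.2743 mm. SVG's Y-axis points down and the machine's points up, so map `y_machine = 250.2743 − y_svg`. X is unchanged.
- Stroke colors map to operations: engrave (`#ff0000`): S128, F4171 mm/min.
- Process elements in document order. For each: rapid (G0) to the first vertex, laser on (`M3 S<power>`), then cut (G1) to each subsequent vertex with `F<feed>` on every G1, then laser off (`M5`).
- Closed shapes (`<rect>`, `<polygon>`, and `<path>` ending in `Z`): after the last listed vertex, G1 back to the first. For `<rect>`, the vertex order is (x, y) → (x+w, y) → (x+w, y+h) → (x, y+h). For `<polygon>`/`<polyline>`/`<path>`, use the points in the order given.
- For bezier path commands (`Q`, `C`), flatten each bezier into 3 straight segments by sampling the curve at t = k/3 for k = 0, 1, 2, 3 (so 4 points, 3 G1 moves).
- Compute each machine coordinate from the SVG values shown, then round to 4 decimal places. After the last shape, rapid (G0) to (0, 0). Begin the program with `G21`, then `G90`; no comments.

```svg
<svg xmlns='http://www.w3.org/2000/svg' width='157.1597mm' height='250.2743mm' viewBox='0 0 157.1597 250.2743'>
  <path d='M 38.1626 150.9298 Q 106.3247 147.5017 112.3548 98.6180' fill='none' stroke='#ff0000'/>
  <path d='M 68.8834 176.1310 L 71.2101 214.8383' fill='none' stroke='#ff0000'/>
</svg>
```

viewBox `0 0 157.1597 250.2743` with mm width/height → 1 unit = 1 mm. Flip: y_m = 250.2743 − y_svg.

**Shape 1** — `<path>` quadratic bezier, stroke `#ff0000` → engrave (S128, F4171). Control points (SVG): P0=(38.1626,150.9298), P1=(106.3247,147.5017), P2=(112.3548,98.6180); sampled at t=k/3. Machine vertices: (38.1626,99.3445) → (76.7004,106.6805) → (101.4312,124.1178) → (112.3548,151.6563). Open path.

**Shape 2** — `<path>` line segment, stroke `#ff0000` → engrave (S128, F4171). Machine vertices: (68.8834,74.1433) → (71.2101,35.4360). Open path.

G21
G90
G0 X38.1626 Y99.3445
M3 S128
G1 X76.7004 Y106.6805 F4171
G1 X101.4312 Y124.1178 F4171
G1 X112.3548 Y151.6563 F4171
M5
G0 X68.8834 Y74.1433
M3 S128
G1 X71.2101 Y35.4360 F4171
M5
G0 X0.0000 Y0.0000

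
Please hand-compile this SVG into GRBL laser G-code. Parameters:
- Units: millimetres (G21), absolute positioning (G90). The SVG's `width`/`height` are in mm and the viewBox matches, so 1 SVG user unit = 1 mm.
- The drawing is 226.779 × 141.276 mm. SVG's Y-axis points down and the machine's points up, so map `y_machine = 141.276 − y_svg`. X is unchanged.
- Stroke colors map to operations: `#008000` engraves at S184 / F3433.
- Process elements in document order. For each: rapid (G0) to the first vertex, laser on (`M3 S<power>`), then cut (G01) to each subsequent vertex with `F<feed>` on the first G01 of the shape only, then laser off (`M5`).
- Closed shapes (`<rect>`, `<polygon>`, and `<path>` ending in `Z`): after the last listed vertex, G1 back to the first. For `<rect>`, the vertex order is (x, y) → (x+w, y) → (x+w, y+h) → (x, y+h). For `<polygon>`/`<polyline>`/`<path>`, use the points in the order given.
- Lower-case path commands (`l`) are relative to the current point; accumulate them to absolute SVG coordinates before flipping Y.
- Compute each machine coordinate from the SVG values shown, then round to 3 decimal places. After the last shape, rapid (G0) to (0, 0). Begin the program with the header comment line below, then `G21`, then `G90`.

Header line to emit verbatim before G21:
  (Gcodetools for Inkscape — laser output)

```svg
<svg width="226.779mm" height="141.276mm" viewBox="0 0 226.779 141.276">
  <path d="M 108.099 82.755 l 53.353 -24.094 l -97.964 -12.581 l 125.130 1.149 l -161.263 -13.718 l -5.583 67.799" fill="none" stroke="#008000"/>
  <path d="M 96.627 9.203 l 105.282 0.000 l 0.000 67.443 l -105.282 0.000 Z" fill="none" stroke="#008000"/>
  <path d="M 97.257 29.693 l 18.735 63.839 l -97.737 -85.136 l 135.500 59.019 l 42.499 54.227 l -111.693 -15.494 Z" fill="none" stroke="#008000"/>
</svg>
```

viewBox `0 0 226.779 141.276` with mm width/height → 1 unit = 1 mm. Flip: y_m = 141.276 − y_svg.

**Shape 1** — `<path>` open polyline, stroke `#008000` → engrave (S184, F3433). Machine vertices: (108.099,58.521) → (161.452,82.615) → (63.488,95.196) → (188.618,94.047) → (27.355,107.765) → (21.772,39.966). Open path.

**Shape 2** — `<path>` rectangle, stroke `#008000` → engrave (S184, F3433). Machine vertices: (96.627,132.073) → (201.909,132.073) → (201.909,64.630) → (96.627,64.630) → (96.627,132.073). Closed: final G1 returns to the first vertex.

**Shape 3** — `<path>` closed polygon, stroke `#008000` → engrave (S184, F3433). Machine vertices: (97.257,111.583) → (115.992,47.744) → (18.255,132.880) → (153.755,73.861) → (196.254,19.634) → (84.561,35.128) → (97.257,111.583). Closed: final G1 returns to the first vertex.

(Gcodetools for Inkscape — laser output)
G21
G90
G0 X108.099 Y58.521
M3 S184
G01 X161.452 Y82.615 F3433
G01 X63.488 Y95.196
G01 X188.618 Y94.047
G01 X27.355 Y107.765
G01 X21.772 Y39.966
M5
G0 X96.627 Y132.073
M3 S184
G01 X201.909 Y132.073 F3433
G01 X201.909 Y64.630
G01 X96.627 Y64.630
G01 X96.627 Y132.073
M5
G0 X97.257 Y111.583
M3 S184
G01 X115.992 Y47.744 F3433
G01 X18.255 Y132.880
G01 X153.755 Y73.861
G01 X196.254 Y19.634
G01 X84.561 Y35.128
G01 X97.257 Y111.583
M5
G0 X0.000 Y0.000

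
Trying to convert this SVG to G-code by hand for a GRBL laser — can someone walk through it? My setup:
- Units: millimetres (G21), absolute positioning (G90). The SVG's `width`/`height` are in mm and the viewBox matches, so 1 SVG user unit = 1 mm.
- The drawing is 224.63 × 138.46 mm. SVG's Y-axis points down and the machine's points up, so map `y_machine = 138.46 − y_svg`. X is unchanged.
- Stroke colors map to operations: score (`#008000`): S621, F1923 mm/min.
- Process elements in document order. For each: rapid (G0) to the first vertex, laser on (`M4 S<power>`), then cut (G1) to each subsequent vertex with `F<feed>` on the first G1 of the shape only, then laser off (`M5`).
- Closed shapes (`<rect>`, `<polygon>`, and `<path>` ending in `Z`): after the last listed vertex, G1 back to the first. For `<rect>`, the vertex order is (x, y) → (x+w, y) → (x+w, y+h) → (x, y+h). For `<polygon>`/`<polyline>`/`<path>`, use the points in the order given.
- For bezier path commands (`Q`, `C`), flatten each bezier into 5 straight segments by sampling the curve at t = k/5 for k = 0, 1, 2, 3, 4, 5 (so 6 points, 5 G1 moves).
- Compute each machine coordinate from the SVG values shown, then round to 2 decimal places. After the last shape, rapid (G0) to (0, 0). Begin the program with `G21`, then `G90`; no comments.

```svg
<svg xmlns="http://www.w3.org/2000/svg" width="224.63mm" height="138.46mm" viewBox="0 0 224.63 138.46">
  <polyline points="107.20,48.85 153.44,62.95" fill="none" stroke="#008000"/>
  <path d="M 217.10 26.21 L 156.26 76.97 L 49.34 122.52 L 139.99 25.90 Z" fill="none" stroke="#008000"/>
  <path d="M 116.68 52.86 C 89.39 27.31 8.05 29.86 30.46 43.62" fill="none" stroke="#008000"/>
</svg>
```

G21
G90
G0 X107.20 Y89.61
M4 S621
G1 X153.44 Y75.51 F1923
M5
G0 X217.10 Y112.25
M4 S621
G1 X156.26 Y61.49 F1923
G1 X49.34 Y15.94
G1 X139.99 Y112.56
G1 X217.10 Y112.25
M5
G0 X116.68 Y85.60
M4 S621
G1 X95.08 Y97.69 F1923
G1 X68.09 Y103.85
G1 X43.27 Y104.89
G1 X28.20 Y101.62
G1 X30.46 Y94.84
M5
G0 X0.00 Y0.00

viewBox `0 0 224.63 138.46` with mm width/height → 1 unit = 1 mm. Flip: y_m = 138.46 − y_svg.

**Shape 1** — `<polyline>` line segment, stroke `#008000` → score (S621, F1923). Machine vertices: (107.20,89.61) → (153.44,75.51). Open path.

**Shape 2** — `<path>` closed polygon, stroke `#008000` → score (S621, F1923). Machine vertices: (217.10,112.25) → (156.26,61.49) → (49.34,15.94) → (139.99,112.56) → (217.10,112.25). Closed: final G1 returns to the first vertex.

**Shape 3** — `<path>` cubic bezier, stroke `#008000` → score (S621, F1923). Control points (SVG): P0=(116.68,52.86), P1=(89.39,27.31), P2=(8.05,29.86), P3=(30.46,43.62); sampled at t=k/5. Machine vertices: (116.68,85.60) → (95.08,97.69) → (68.09,103.85) → (43.27,104.89) → (28.20,101.62) → (30.46,94.84). Open path.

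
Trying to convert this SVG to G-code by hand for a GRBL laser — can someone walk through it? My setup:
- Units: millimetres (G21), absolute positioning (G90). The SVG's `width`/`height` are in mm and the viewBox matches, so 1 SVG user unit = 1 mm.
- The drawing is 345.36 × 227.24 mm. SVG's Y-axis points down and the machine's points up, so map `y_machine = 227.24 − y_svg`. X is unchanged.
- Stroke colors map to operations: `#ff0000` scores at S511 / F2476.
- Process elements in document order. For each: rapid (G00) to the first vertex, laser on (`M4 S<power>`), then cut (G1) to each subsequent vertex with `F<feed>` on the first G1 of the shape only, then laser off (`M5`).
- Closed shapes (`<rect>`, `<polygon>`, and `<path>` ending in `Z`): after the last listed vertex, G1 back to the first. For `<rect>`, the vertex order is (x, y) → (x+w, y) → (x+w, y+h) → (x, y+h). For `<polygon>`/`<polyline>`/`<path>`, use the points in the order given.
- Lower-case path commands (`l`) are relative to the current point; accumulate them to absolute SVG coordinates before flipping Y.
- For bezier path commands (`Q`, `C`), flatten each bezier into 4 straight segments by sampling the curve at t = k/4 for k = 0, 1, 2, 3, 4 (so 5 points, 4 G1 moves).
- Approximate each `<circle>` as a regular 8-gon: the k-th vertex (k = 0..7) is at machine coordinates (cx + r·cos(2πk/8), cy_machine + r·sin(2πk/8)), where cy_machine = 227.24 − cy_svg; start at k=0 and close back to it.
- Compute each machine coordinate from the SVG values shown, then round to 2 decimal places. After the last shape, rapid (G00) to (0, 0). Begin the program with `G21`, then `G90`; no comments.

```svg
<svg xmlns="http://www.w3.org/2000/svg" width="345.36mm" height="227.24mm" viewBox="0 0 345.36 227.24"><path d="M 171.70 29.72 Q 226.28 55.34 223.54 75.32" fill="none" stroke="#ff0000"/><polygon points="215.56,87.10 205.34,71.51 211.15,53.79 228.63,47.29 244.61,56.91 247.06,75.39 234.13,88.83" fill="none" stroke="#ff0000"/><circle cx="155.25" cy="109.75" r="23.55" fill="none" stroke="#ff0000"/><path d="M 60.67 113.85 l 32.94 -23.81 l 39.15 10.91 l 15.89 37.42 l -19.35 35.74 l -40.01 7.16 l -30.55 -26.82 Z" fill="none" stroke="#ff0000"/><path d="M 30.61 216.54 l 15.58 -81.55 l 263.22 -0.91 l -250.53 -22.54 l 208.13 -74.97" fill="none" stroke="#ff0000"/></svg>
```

G21
G90
G00 X171.70 Y197.52
M4 S511
G1 X195.41 Y185.06 F2476
G1 X211.95 Y173.31
G1 X221.33 Y162.26
G1 X223.54 Y151.92
M5
G00 X215.56 Y140.14
M4 S511
G1 X205.34 Y155.73 F2476
G1 X211.15 Y173.45
G1 X228.63 Y179.95
G1 X244.61 Y170.33
G1 X247.06 Y151.85
G1 X234.13 Y138.41
G1 X215.56 Y140.14
M5
G00 X178.80 Y117.49
M4 S511
G1 X171.90 Y134.14 F2476
G1 X155.25 Y141.04
G1 X138.60 Y134.14
G1 X131.70 Y117.49
G1 X138.60 Y100.84
G1 X155.25 Y93.94
G1 X171.90 Y100.84
G1 X178.80 Y117.49
M5
G00 X60.67 Y113.39
M4 S511
G1 X93.61 Y137.20 F2476
G1 X132.76 Y126.29
G1 X148.65 Y88.87
G1 X129.30 Y53.13
G1 X89.29 Y45.97
G1 X58.74 Y72.79
G1 X60.67 Y113.39
M5
G00 X30.61 Y10.70
M4 S511
G1 X46.19 Y92.25 F2476
G1 X309.41 Y93.16
G1 X58.88 Y115.70
G1 X267.01 Y190.67
M5
G00 X0.00 Y0.00

viewBox `0 0 345.36 227.24` with mm width/height → 1 unit = 1 mm. Flip: y_m = 227.24 − y_svg.

**Shape 1** — `<path>` quadratic bezier, stroke `#ff0000` → score (S511, F2476). Control points (SVG): P0=(171.70,29.72), P1=(226.28,55.34), P2=(223.54,75.32); sampled at t=k/4. Machine vertices: (171.70,197.52) → (195.41,185.06) → (211.95,173.31) → (221.33,162.26) → (223.54,151.92). Open path.

**Shape 2** — `<polygon>` regular polygon, stroke `#ff0000` → score (S511, F2476). Machine vertices: (215.56,140.14) → (205.34,155.73) → (211.15,173.45) → (228.63,179.95) → (244.61,170.33) → (247.06,151.85) → (234.13,138.41) → (215.56,140.14). Closed: final G1 returns to the first vertex.

**Shape 3** — `<circle>` circle, stroke `#ff0000` → score (S511, F2476). Machine vertices: (178.80,117.49) → (171.90,134.14) → (155.25,141.04) → (138.60,134.14) → (131.70,117.49) → (138.60,100.84) → (155.25,93.94) → (171.90,100.84) → (178.80,117.49). Closed: final G1 returns to the first vertex.

**Shape 4** — `<path>` regular polygon, stroke `#ff0000` → score (S511, F2476). Machine vertices: (60.67,113.39) → (93.61,137.20) → (132.76,126.29) → (148.65,88.87) → (129.30,53.13) → (89.29,45.97) → (58.74,72.79) → (60.67,113.39). Closed: final G1 returns to the first vertex.

**Shape 5** — `<path>` open polyline, stroke `#ff0000` → score (S511, F2476). Machine vertices: (30.61,10.70) → (46.19,92.25) → (309.41,93.16) → (58.88,115.70) → (267.01,190.67). Open path.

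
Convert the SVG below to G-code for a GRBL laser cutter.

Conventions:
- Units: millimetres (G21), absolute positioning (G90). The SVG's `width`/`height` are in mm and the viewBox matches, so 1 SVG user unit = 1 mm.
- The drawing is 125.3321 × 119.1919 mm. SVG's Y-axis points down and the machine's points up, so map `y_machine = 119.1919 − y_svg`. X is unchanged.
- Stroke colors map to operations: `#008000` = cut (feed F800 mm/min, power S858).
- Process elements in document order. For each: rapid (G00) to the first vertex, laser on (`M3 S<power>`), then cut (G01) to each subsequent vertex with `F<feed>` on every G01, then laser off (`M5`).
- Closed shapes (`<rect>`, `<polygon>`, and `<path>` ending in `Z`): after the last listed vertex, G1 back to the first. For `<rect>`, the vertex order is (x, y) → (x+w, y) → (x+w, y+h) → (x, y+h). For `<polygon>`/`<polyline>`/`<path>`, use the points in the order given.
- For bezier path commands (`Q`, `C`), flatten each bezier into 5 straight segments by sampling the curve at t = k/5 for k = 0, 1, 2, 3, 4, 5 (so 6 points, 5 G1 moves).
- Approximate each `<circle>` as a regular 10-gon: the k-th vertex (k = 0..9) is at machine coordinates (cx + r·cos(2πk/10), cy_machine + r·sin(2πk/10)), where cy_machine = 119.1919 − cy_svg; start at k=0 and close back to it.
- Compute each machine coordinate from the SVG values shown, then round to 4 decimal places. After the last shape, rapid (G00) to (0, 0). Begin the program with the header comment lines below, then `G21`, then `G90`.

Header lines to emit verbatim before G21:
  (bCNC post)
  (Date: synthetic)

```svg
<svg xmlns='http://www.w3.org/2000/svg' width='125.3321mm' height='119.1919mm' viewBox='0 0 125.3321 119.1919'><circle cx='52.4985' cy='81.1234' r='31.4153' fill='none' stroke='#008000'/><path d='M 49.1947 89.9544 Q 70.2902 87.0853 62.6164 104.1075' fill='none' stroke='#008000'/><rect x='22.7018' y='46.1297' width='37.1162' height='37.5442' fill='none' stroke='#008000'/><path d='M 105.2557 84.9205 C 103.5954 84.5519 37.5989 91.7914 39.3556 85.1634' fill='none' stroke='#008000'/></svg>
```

(bCNC post)
(Date: synthetic)
G21
G90
G00 X83.9138 Y38.0685
M3 S858
G01 X77.9140 Y56.5340 F800
G01 X62.2064 Y67.9462 F800
G01 X42.7906 Y67.9462 F800
G01 X27.0830 Y56.5340 F800
G01 X21.0832 Y38.0685 F800
G01 X27.0830 Y19.6030 F800
G01 X42.7906 Y8.1908 F800
G01 X62.2064 Y8.1908 F800
G01 X77.9140 Y19.6030 F800
G01 X83.9138 Y38.0685 F800
M5
G00 X49.1947 Y29.2375
M3 S858
G01 X56.4821 Y29.5895 F800
G01 X61.4680 Y28.3502 F800
G01 X64.1524 Y25.5196 F800
G01 X64.5351 Y21.0976 F800
G01 X62.6164 Y15.0844 F800
M5
G00 X22.7018 Y73.0622
M3 S858
G01 X59.8180 Y73.0622 F800
G01 X59.8180 Y35.5180 F800
G01 X22.7018 Y35.5180 F800
G01 X22.7018 Y73.0622 F800
M5
G00 X105.2557 Y34.2714
M3 S858
G01 X97.5959 Y33.7514 F800
G01 X80.8357 Y32.4363 F800
G01 X61.3154 Y31.3569 F800
G01 X45.3752 Y31.5440 F800
G01 X39.3556 Y34.0285 F800
M5
G00 X0.0000 Y0.0000

Since the viewBox matches the mm dimensions, user units are millimetres directly. The only transform is the Y-flip y_m = 119.1919 − y_svg.

Shape 1 is a circle drawn with `<circle>`. Its stroke #008000 means cut at S858, F800. After flipping Y the toolpath is (83.9138,38.0685) → (77.9140,56.5340) → (62.2064,67.9462) → (42.7906,67.9462) → (27.0830,56.5340) → (21.0832,38.0685) → (27.0830,19.6030) → (42.7906,8.1908) → (62.2064,8.1908) → (77.9140,19.6030) → (83.9138,38.0685), returning to the start.

Shape 2 is a quadratic bezier drawn with `<path>`. Its stroke #008000 means cut at S858, F800. After flipping Y the toolpath is (49.1947,29.2375) → (56.4821,29.5895) → (61.4680,28.3502) → (64.1524,25.5196) → (64.5351,21.0976) → (62.6164,15.0844).

Shape 3 is a rectangle drawn with `<rect>`. Its stroke #008000 means cut at S858, F800. After flipping Y the toolpath is (22.7018,73.0622) → (59.8180,73.0622) → (59.8180,35.5180) → (22.7018,35.5180) → (22.7018,73.0622), returning to the start.

Shape 4 is a cubic bezier drawn with `<path>`. Its stroke #008000 means cut at S858, F800. After flipping Y the toolpath is (105.2557,34.2714) → (97.5959,33.7514) → (80.8357,32.4363) → (61.3154,31.3569) → (45.3752,31.5440) → (39.3556,34.0285).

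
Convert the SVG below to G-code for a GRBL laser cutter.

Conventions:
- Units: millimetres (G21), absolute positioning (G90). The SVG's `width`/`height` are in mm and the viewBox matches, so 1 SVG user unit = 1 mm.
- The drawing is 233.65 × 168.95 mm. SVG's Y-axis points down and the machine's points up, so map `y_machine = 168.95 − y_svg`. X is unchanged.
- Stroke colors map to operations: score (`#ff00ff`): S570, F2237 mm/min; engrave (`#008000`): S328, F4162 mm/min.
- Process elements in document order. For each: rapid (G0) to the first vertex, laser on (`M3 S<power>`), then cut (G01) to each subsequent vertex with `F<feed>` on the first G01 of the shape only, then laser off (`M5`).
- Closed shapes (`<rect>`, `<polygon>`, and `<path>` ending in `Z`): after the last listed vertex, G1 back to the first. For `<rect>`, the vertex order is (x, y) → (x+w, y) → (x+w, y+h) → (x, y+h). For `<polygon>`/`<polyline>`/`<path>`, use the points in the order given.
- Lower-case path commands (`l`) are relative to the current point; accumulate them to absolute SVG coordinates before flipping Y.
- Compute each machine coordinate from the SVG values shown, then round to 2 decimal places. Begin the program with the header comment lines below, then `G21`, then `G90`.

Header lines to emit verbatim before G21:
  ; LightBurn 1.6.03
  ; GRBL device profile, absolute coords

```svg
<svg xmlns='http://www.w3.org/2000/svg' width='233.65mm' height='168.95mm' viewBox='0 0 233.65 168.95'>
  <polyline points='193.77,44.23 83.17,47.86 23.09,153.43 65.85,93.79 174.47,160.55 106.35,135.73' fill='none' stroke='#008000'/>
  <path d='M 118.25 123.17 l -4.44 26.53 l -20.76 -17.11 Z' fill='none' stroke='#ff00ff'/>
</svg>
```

viewBox `0 0 233.65 168.95` with mm width/height → 1 unit = 1 mm. Flip: y_m = 168.95 − y_svg.

**Shape 1** — `<polyline>` open polyline, stroke `#008000` → engrave (S328, F4162). Machine vertices: (193.77,124.72) → (83.17,121.09) → (23.09,15.52) → (65.85,75.16) → (174.47,8.40) → (106.35,33.22). Open path.

**Shape 2** — `<path>` regular polygon, stroke `#ff00ff` → score (S570, F2237). Machine vertices: (118.25,45.78) → (113.81,19.25) → (93.05,36.36) → (118.25,45.78). Closed: final G1 returns to the first vertex.

; LightBurn 1.6.03
; GRBL device profile, absolute coords
G21
G90
G0 X193.77 Y124.72
M3 S328
G01 X83.17 Y121.09 F4162
G01 X23.09 Y15.52
G01 X65.85 Y75.16
G01 X174.47 Y8.40
G01 X106.35 Y33.22
M5
G0 X118.25 Y45.78
M3 S570
G01 X113.81 Y19.25 F2237
G01 X93.05 Y36.36
G01 X118.25 Y45.78
M5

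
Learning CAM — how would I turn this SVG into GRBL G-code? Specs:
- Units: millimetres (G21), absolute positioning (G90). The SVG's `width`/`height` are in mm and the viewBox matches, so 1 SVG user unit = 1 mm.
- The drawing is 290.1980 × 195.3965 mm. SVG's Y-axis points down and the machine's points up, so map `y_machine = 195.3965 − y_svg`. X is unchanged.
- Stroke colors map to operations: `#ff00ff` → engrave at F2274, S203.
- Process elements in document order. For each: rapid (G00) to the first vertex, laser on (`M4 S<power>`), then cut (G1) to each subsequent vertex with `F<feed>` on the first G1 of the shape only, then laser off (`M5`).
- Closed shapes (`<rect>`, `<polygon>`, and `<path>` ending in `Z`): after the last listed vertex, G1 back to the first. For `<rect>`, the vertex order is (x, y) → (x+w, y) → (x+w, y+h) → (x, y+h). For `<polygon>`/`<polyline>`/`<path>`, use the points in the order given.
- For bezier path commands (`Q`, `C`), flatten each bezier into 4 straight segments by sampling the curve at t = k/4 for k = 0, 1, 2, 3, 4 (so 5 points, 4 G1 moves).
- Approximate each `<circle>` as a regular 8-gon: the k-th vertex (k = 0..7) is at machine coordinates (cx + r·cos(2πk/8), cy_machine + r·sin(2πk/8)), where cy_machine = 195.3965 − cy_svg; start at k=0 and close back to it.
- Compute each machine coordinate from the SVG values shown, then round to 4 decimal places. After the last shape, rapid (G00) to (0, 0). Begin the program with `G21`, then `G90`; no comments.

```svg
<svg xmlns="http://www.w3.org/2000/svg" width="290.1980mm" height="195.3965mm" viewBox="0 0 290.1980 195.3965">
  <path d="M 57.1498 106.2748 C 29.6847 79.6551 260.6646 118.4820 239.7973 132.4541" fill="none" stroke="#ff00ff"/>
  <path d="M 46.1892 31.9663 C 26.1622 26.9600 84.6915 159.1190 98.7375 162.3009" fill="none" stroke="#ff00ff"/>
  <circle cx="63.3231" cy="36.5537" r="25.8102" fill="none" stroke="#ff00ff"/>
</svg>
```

G21
G90
G00 X57.1498 Y89.1217
M4 S203
G1 X77.0361 Y98.2262 F2274
G1 X145.9994 Y91.2540
G1 X216.1997 Y76.6708
G1 X239.7973 Y62.9424
M5
G00 X46.1892 Y163.4302
M4 S203
G1 X43.9758 Y145.6249 F2274
G1 X59.6860 Y101.3335
G1 X81.7849 Y55.5068
G1 X98.7375 Y33.0956
M5
G00 X89.1333 Y158.8428
M4 S203
G1 X81.5737 Y177.0934 F2274
G1 X63.3231 Y184.6530
G1 X45.0725 Y177.0934
G1 X37.5129 Y158.8428
G1 X45.0725 Y140.5922
G1 X63.3231 Y133.0326
G1 X81.5737 Y140.5922
G1 X89.1333 Y158.8428
M5
G00 X0.0000 Y0.0000

1 u = 1 mm; y_m = 195.3965 − y.

[1] `<path>` cubic bezier, #ff00ff→engrave S203 F2274: (57.1498,89.1217) → (77.0361,98.2262) → (145.9994,91.2540) → (216.1997,76.6708) → (239.7973,62.9424)

[2] `<path>` cubic bezier, #ff00ff→engrave S203 F2274: (46.1892,163.4302) → (43.9758,145.6249) → (59.6860,101.3335) → (81.7849,55.5068) → (98.7375,33.0956)

[3] `<circle>` circle, #ff00ff→engrave S203 F2274: (89.1333,158.8428) → (81.5737,177.0934) → (63.3231,184.6530) → (45.0725,177.0934) → (37.5129,158.8428) → (45.0725,140.5922) → (63.3231,133.0326) → (81.5737,140.5922) → (89.1333,158.8428) (closed)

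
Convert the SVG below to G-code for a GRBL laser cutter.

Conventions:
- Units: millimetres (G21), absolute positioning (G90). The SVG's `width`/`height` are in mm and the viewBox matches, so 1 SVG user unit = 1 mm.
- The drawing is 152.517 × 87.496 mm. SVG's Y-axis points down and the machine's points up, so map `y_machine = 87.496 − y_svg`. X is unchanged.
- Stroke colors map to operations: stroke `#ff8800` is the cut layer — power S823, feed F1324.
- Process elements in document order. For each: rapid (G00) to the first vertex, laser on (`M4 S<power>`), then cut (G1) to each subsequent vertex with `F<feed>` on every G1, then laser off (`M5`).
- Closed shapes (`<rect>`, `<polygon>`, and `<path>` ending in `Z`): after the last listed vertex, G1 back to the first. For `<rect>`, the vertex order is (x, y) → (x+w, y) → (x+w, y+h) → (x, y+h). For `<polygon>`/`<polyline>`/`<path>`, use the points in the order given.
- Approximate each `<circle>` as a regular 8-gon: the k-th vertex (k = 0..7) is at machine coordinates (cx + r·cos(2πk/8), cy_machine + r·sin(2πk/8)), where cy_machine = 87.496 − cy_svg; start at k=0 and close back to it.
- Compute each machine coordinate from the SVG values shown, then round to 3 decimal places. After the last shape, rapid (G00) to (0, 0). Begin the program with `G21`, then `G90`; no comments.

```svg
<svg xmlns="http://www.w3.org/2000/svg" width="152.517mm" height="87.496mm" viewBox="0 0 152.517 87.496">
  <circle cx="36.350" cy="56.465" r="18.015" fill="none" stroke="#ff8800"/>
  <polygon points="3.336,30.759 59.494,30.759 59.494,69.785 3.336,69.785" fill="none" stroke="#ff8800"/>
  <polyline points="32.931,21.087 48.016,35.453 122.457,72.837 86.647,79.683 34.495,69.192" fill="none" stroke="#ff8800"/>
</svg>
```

G21
G90
G00 X54.365 Y31.031
M4 S823
G1 X49.089 Y43.770 F1324
G1 X36.350 Y49.046 F1324
G1 X23.611 Y43.770 F1324
G1 X18.335 Y31.031 F1324
G1 X23.611 Y18.292 F1324
G1 X36.350 Y13.016 F1324
G1 X49.089 Y18.292 F1324
G1 X54.365 Y31.031 F1324
M5
G00 X3.336 Y56.737
M4 S823
G1 X59.494 Y56.737 F1324
G1 X59.494 Y17.711 F1324
G1 X3.336 Y17.711 F1324
G1 X3.336 Y56.737 F1324
M5
G00 X32.931 Y66.409
M4 S823
G1 X48.016 Y52.043 F1324
G1 X122.457 Y14.659 F1324
G1 X86.647 Y7.813 F1324
G1 X34.495 Y18.304 F1324
M5
G00 X0.000 Y0.000

Since the viewBox matches the mm dimensions, user units are millimetres directly. The only transform is the Y-flip y_m = 87.496 − y_svg.

Shape 1 is a circle drawn with `<circle>`. Its stroke #ff8800 means cut at S823, F1324. After flipping Y the toolpath is (54.365,31.031) → (49.089,43.770) → (36.350,49.046) → (23.611,43.770) → (18.335,31.031) → (23.611,18.292) → (36.350,13.016) → (49.089,18.292) → (54.365,31.031), returning to the start.

Shape 2 is a rectangle drawn with `<polygon>`. Its stroke #ff8800 means cut at S823, F1324. After flipping Y the toolpath is (3.336,56.737) → (59.494,56.737) → (59.494,17.711) → (3.336,17.711) → (3.336,56.737), returning to the start.

Shape 3 is a open polyline drawn with `<polyline>`. Its stroke #ff8800 means cut at S823, F1324. After flipping Y the toolpath is (32.931,66.409) → (48.016,52.043) → (122.457,14.659) → (86.647,7.813) → (34.495,18.304).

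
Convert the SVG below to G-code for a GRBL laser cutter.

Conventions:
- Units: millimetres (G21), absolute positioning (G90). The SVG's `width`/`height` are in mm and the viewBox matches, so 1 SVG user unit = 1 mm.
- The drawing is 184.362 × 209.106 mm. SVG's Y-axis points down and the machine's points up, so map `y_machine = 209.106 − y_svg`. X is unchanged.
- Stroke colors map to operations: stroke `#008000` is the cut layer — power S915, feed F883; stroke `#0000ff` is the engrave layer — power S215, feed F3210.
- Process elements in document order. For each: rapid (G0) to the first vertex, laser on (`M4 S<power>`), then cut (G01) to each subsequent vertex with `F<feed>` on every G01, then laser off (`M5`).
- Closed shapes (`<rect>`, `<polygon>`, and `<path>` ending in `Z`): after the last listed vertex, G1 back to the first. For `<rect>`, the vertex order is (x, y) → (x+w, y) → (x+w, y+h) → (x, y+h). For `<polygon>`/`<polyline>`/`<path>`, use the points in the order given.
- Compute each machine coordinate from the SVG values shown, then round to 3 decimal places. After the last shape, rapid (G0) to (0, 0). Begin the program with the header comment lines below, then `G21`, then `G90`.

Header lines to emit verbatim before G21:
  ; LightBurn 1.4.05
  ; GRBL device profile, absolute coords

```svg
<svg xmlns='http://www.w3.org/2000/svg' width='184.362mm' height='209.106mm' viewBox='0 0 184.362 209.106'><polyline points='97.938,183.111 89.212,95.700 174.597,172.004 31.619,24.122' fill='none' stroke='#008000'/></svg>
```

1 u = 1 mm; y_m = 209.106 − y.

[1] `<polyline>` open polyline, #008000→cut S915 F883: (97.938,25.995) → (89.212,113.406) → (174.597,37.102) → (31.619,184.984)

; LightBurn 1.4.05
; GRBL device profile, absolute coords
G21
G90
G0 X97.938 Y25.995
M4 S915
G01 X89.212 Y113.406 F883
G01 X174.597 Y37.102 F883
G01 X31.619 Y184.984 F883
M5
G0 X0.000 Y0.000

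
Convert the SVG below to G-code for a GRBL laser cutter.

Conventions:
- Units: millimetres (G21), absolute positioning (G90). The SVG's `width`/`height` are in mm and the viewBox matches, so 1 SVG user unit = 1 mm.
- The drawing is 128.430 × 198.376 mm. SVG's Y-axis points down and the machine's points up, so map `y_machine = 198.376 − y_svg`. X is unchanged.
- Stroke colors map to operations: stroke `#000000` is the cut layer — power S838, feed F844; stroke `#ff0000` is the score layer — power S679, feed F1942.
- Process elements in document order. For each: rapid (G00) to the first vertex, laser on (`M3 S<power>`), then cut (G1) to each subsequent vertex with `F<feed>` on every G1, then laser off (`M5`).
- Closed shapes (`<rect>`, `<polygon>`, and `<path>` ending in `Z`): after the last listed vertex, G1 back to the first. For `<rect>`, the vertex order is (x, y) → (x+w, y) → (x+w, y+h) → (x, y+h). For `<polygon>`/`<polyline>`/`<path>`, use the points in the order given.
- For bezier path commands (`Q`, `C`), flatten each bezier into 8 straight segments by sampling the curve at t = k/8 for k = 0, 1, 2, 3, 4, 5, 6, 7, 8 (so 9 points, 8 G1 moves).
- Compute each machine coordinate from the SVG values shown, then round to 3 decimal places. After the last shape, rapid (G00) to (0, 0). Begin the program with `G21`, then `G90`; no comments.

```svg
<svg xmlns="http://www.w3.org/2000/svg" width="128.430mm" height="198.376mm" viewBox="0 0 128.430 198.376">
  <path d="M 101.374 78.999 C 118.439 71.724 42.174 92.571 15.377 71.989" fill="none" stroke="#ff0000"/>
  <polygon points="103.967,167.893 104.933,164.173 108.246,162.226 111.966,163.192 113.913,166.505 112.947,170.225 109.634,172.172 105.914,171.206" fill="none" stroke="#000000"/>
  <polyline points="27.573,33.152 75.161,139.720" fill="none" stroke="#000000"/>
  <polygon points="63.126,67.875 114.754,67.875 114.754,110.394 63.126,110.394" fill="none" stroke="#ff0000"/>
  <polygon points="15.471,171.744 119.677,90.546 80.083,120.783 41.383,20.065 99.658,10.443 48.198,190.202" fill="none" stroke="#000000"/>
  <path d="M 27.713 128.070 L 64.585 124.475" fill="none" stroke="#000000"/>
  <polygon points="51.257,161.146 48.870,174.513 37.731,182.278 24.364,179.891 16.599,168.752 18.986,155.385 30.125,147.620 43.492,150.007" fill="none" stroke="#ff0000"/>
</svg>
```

viewBox `0 0 128.430 198.376` with mm width/height → 1 unit = 1 mm. Flip: y_m = 198.376 − y_svg.

**Shape 1** — `<path>` cubic bezier, stroke `#ff0000` → score (S679, F1942). Control points (SVG): P0=(101.374,78.999), P1=(118.439,71.724), P2=(42.174,92.571), P3=(15.377,71.989); sampled at t=k/8. Machine vertices: (101.374,119.377) → (103.677,120.923) → (98.905,120.647) → (88.729,119.365) → (74.824,117.892) → (58.863,117.042) → (42.519,117.632) → (27.466,120.475) → (15.377,126.387). Open path.

**Shape 2** — `<polygon>` regular polygon, stroke `#000000` → cut (S838, F844). Machine vertices: (103.967,30.483) → (104.933,34.203) → (108.246,36.150) → (111.966,35.184) → (113.913,31.871) → (112.947,28.151) → (109.634,26.204) → (105.914,27.170) → (103.967,30.483). Closed: final G1 returns to the first vertex.

**Shape 3** — `<polyline>` line segment, stroke `#000000` → cut (S838, F844). Machine vertices: (27.573,165.224) → (75.161,58.656). Open path.

**Shape 4** — `<polygon>` rectangle, stroke `#ff0000` → score (S679, F1942). Machine vertices: (63.126,130.501) → (114.754,130.501) → (114.754,87.982) → (63.126,87.982) → (63.126,130.501). Closed: final G1 returns to the first vertex.

**Shape 5** — `<polygon>` closed polygon, stroke `#000000` → cut (S838, F844). Machine vertices: (15.471,26.632) → (119.677,107.830) → (80.083,77.593) → (41.383,178.311) → (99.658,187.933) → (48.198,8.174) → (15.471,26.632). Closed: final G1 returns to the first vertex.

**Shape 6** — `<path>` line segment, stroke `#000000` → cut (S838, F844). Machine vertices: (27.713,70.306) → (64.585,73.901). Open path.

**Shape 7** — `<polygon>` regular polygon, stroke `#ff0000` → score (S679, F1942). Machine vertices: (51.257,37.230) → (48.870,23.863) → (37.731,16.098) → (24.364,18.485) → (16.599,29.624) → (18.986,42.991) → (30.125,50.756) → (43.492,48.369) → (51.257,37.230). Closed: final G1 returns to the first vertex.

G21
G90
G00 X101.374 Y119.377
M3 S679
G1 X103.677 Y120.923 F1942
G1 X98.905 Y120.647 F1942
G1 X88.729 Y119.365 F1942
G1 X74.824 Y117.892 F1942
G1 X58.863 Y117.042 F1942
G1 X42.519 Y117.632 F1942
G1 X27.466 Y120.475 F1942
G1 X15.377 Y126.387 F1942
M5
G00 X103.967 Y30.483
M3 S838
G1 X104.933 Y34.203 F844
G1 X108.246 Y36.150 F844
G1 X111.966 Y35.184 F844
G1 X113.913 Y31.871 F844
G1 X112.947 Y28.151 F844
G1 X109.634 Y26.204 F844
G1 X105.914 Y27.170 F844
G1 X103.967 Y30.483 F844
M5
G00 X27.573 Y165.224
M3 S838
G1 X75.161 Y58.656 F844
M5
G00 X63.126 Y130.501
M3 S679
G1 X114.754 Y130.501 F1942
G1 X114.754 Y87.982 F1942
G1 X63.126 Y87.982 F1942
G1 X63.126 Y130.501 F1942
M5
G00 X15.471 Y26.632
M3 S838
G1 X119.677 Y107.830 F844
G1 X80.083 Y77.593 F844
G1 X41.383 Y178.311 F844
G1 X99.658 Y187.933 F844
G1 X48.198 Y8.174 F844
G1 X15.471 Y26.632 F844
M5
G00 X27.713 Y70.306
M3 S838
G1 X64.585 Y73.901 F844
M5
G00 X51.257 Y37.230
M3 S679
G1 X48.870 Y23.863 F1942
G1 X37.731 Y16.098 F1942
G1 X24.364 Y18.485 F1942
G1 X16.599 Y29.624 F1942
G1 X18.986 Y42.991 F1942
G1 X30.125 Y50.756 F1942
G1 X43.492 Y48.369 F1942
G1 X51.257 Y37.230 F1942
M5
G00 X0.000 Y0.000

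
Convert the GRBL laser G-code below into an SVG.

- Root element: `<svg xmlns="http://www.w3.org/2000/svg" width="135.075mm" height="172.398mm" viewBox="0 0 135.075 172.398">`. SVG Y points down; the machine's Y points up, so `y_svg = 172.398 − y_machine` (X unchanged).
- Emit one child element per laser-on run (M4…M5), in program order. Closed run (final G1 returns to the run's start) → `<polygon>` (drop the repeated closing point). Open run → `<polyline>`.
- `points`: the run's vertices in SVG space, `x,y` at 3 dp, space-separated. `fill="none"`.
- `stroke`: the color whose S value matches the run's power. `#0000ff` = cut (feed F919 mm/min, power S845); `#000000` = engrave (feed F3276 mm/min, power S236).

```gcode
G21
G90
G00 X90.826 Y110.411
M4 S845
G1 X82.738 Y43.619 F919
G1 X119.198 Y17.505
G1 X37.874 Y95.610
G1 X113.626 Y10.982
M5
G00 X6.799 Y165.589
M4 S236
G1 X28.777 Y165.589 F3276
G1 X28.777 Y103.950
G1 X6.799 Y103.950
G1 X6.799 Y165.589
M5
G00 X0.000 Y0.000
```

Each laser-on run becomes one SVG element. Flip Y back into SVG space with y_svg = 172.398 − y_machine.

Run 1: power S845 maps to stroke `#0000ff` (cut). The run is open, so emit a `<polyline>` with points (Y-flipped): 90.826,61.987 82.738,128.779 119.198,154.893 37.874,76.788 113.626,161.416.

Run 2: S236 ⇒ engrave layer `#000000`. The run returns to its start, so emit a `<polygon>` with points (Y-flipped): 6.799,6.809 28.777,6.809 28.777,68.448 6.799,68.448.

<svg xmlns="http://www.w3.org/2000/svg" width="135.075mm" height="172.398mm" viewBox="0 0 135.075 172.398">
  <polyline points="90.826,61.987 82.738,128.779 119.198,154.893 37.874,76.788 113.626,161.416" fill="none" stroke="#0000ff"/>
  <polygon points="6.799,6.809 28.777,6.809 28.777,68.448 6.799,68.448" fill="none" stroke="#000000"/>
</svg>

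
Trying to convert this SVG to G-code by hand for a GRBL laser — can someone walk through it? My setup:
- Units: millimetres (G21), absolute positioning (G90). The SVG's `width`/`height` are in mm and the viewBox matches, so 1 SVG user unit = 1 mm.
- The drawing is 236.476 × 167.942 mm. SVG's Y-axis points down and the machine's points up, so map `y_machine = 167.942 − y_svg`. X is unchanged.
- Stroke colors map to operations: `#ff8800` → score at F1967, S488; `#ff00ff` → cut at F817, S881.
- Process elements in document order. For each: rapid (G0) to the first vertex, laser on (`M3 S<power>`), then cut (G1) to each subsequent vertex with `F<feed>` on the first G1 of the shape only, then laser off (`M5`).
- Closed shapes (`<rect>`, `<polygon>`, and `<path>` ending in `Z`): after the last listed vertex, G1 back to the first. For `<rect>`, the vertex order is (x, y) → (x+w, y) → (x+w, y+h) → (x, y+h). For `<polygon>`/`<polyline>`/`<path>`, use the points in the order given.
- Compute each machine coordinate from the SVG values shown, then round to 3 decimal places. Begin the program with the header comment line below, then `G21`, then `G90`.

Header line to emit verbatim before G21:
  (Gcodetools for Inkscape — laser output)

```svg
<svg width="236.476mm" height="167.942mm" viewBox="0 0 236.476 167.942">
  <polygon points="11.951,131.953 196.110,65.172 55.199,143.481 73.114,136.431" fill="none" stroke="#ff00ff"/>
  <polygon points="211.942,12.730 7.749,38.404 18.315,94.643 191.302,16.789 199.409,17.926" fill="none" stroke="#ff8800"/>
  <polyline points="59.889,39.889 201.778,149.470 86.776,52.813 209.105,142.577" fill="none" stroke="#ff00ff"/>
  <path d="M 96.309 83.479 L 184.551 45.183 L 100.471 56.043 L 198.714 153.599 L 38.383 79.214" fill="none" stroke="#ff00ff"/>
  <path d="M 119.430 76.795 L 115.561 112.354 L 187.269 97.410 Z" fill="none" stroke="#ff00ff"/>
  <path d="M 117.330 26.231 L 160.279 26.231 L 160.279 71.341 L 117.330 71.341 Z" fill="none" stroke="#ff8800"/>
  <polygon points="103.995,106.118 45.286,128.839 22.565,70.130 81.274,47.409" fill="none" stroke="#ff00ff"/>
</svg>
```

1 u = 1 mm; y_m = 167.942 − y.

[1] `<polygon>` closed polygon, #ff00ff→cut S881 F817: (11.951,35.989) → (196.110,102.770) → (55.199,24.461) → (73.114,31.511) → (11.951,35.989) (closed)

[2] `<polygon>` closed polygon, #ff8800→score S488 F1967: (211.942,155.212) → (7.749,129.538) → (18.315,73.299) → (191.302,151.153) → (199.409,150.016) → (211.942,155.212) (closed)

[3] `<polyline>` open polyline, #ff00ff→cut S881 F817: (59.889,128.053) → (201.778,18.472) → (86.776,115.129) → (209.105,25.365)

[4] `<path>` open polyline, #ff00ff→cut S881 F817: (96.309,84.463) → (184.551,122.759) → (100.471,111.899) → (198.714,14.343) → (38.383,88.728)

[5] `<path>` closed polygon, #ff00ff→cut S881 F817: (119.430,91.147) → (115.561,55.588) → (187.269,70.532) → (119.430,91.147) (closed)

[6] `<path>` rectangle, #ff8800→score S488 F1967: (117.330,141.711) → (160.279,141.711) → (160.279,96.601) → (117.330,96.601) → (117.330,141.711) (closed)

[7] `<polygon>` regular polygon, #ff00ff→cut S881 F817: (103.995,61.824) → (45.286,39.103) → (22.565,97.812) → (81.274,120.533) → (103.995,61.824) (closed)

(Gcodetools for Inkscape — laser output)
G21
G90
G0 X11.951 Y35.989
M3 S881
G1 X196.110 Y102.770 F817
G1 X55.199 Y24.461
G1 X73.114 Y31.511
G1 X11.951 Y35.989
M5
G0 X211.942 Y155.212
M3 S488
G1 X7.749 Y129.538 F1967
G1 X18.315 Y73.299
G1 X191.302 Y151.153
G1 X199.409 Y150.016
G1 X211.942 Y155.212
M5
G0 X59.889 Y128.053
M3 S881
G1 X201.778 Y18.472 F817
G1 X86.776 Y115.129
G1 X209.105 Y25.365
M5
G0 X96.309 Y84.463
M3 S881
G1 X184.551 Y122.759 F817
G1 X100.471 Y111.899
G1 X198.714 Y14.343
G1 X38.383 Y88.728
M5
G0 X119.430 Y91.147
M3 S881
G1 X115.561 Y55.588 F817
G1 X187.269 Y70.532
G1 X119.430 Y91.147
M5
G0 X117.330 Y141.711
M3 S488
G1 X160.279 Y141.711 F1967
G1 X160.279 Y96.601
G1 X117.330 Y96.601
G1 X117.330 Y141.711
M5
G0 X103.995 Y61.824
M3 S881
G1 X45.286 Y39.103 F817
G1 X22.565 Y97.812
G1 X81.274 Y120.533
G1 X103.995 Y61.824
M5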